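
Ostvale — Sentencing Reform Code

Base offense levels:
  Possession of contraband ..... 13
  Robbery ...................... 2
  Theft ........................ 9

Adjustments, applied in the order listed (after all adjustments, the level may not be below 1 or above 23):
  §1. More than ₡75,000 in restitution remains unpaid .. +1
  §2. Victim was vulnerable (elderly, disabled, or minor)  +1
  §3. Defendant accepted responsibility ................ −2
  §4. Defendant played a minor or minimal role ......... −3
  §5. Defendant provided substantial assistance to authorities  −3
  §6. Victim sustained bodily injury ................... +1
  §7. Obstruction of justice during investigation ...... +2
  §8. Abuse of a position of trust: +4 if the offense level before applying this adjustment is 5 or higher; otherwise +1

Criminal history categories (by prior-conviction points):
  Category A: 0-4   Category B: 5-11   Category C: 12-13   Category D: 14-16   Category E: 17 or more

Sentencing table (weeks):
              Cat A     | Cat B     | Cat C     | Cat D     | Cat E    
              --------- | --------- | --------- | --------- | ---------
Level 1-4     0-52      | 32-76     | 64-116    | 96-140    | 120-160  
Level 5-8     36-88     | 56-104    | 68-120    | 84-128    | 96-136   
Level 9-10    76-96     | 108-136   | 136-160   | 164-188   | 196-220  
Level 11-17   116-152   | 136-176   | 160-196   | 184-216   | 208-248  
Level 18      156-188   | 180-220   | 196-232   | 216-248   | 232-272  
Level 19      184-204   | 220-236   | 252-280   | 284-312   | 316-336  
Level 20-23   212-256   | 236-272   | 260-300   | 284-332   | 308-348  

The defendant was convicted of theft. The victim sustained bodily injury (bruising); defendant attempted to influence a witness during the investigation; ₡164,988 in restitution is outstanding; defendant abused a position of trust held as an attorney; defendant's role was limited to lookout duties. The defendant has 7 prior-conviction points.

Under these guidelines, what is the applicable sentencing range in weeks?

Base offense level for theft: 9.
§1 applies: 9 + 1 = 10.
§2 does not apply.
§4 applies: 10 − 3 = 7.
§6 applies: 7 + 1 = 8.
§7 applies: 8 + 2 = 10.
§8 applies (level before this adjustment is 10 ≥ 5, so +4): 10 + 4 = 14.
Final offense level: 14.
Criminal history: 7 prior points → Category B (5-11).
Level 14 falls in the 11-17 band.
Grid: Level 11-17 × Category B = 136-176 weeks.

136-176 weeks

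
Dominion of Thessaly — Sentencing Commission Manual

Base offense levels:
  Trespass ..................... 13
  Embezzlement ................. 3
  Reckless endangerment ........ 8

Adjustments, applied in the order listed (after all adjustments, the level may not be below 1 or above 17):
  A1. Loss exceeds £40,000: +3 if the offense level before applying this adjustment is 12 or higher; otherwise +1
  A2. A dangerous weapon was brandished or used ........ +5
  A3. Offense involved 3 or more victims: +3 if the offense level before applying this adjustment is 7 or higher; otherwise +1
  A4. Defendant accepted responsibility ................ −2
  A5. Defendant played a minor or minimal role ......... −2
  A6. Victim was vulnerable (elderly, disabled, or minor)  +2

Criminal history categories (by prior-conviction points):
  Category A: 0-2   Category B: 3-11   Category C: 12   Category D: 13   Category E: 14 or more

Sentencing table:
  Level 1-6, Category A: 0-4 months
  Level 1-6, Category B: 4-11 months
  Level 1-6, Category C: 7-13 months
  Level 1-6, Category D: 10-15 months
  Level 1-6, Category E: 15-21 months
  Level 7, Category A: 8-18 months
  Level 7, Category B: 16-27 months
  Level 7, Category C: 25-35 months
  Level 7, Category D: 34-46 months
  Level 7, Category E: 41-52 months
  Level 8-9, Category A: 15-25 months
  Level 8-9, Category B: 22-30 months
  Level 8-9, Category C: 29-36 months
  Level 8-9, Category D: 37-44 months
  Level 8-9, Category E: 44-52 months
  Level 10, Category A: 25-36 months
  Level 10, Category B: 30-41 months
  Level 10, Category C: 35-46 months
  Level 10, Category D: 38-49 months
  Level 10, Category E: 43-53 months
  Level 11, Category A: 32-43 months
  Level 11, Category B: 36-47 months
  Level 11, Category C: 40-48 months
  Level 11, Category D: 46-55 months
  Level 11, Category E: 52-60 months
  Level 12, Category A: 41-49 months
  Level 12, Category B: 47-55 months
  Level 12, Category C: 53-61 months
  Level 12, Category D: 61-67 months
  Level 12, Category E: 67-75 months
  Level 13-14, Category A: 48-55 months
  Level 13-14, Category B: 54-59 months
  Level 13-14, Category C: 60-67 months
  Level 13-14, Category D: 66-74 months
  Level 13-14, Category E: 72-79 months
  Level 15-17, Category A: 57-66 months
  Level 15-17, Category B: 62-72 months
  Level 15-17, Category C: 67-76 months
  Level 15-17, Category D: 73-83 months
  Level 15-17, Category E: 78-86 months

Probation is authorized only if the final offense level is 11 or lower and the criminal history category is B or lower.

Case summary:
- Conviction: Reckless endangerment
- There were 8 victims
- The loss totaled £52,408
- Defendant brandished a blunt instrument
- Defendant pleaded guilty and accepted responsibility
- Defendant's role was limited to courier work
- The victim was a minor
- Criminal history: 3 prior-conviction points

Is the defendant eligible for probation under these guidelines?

Base offense level for reckless endangerment: 8.
A1 applies (level before this adjustment is 8 < 12, so +1): 8 + 1 = 9.
A2 applies: 9 + 5 = 14.
A3 applies (level before this adjustment is 14 ≥ 7, so +3): 14 + 3 = 17.
A4 applies: 17 − 2 = 15.
A5 applies: 15 − 2 = 13.
A6 applies: 13 + 2 = 15.
Final offense level: 15.
Criminal history: 3 prior points → Category B (3-11).
Level 15 falls in the 15-17 band.
Grid: Level 15-17 × Category B = 62-72 months.
Probation check: level 15 > 11 and category B ≤ B → not eligible.

No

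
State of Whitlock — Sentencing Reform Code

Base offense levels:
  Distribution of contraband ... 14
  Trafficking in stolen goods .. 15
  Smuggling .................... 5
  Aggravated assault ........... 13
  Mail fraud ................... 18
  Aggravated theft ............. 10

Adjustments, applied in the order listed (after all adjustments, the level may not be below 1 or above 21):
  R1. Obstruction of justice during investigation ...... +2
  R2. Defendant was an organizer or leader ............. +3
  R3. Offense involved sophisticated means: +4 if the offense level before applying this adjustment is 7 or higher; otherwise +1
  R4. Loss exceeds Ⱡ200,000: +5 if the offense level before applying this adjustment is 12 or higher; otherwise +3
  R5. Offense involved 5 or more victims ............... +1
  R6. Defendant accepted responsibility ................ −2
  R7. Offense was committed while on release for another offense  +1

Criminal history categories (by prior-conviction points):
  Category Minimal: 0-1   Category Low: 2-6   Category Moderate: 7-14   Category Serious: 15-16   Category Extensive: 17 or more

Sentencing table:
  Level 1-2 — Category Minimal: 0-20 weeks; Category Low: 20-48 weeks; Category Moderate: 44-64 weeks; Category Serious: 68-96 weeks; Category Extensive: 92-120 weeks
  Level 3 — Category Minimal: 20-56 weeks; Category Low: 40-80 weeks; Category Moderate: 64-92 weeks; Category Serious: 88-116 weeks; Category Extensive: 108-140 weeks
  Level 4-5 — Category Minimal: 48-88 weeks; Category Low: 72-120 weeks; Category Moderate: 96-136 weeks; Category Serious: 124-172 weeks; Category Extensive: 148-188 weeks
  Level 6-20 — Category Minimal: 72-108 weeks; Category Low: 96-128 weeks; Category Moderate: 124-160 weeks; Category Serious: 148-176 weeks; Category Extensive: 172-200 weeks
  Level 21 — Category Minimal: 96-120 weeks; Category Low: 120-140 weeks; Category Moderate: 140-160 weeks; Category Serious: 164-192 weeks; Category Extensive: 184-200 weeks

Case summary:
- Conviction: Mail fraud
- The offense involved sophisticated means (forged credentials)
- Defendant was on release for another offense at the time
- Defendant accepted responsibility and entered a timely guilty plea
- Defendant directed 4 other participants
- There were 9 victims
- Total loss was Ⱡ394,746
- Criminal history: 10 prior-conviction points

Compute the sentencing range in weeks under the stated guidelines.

140-160 weeks

Base offense level for mail fraud: 18.
R2 applies: 18 + 3 = 21.
R3 applies (level before this adjustment is 21 ≥ 7, so +4): 21 + 4 = 25.
R4 applies (level before this adjustment is 25 ≥ 12, so +5): 25 + 5 = 30.
R5 applies: 30 + 1 = 31.
R6 applies: 31 − 2 = 29.
R7 applies: 29 + 1 = 30.
Level 30 exceeds the maximum of 21; capped at 21.
Final offense level: 21.
Criminal history: 10 prior points → Category Moderate (7-14).
Level 21 falls in the 21 band.
Grid: Level 21 × Category Moderate = 140-160 weeks.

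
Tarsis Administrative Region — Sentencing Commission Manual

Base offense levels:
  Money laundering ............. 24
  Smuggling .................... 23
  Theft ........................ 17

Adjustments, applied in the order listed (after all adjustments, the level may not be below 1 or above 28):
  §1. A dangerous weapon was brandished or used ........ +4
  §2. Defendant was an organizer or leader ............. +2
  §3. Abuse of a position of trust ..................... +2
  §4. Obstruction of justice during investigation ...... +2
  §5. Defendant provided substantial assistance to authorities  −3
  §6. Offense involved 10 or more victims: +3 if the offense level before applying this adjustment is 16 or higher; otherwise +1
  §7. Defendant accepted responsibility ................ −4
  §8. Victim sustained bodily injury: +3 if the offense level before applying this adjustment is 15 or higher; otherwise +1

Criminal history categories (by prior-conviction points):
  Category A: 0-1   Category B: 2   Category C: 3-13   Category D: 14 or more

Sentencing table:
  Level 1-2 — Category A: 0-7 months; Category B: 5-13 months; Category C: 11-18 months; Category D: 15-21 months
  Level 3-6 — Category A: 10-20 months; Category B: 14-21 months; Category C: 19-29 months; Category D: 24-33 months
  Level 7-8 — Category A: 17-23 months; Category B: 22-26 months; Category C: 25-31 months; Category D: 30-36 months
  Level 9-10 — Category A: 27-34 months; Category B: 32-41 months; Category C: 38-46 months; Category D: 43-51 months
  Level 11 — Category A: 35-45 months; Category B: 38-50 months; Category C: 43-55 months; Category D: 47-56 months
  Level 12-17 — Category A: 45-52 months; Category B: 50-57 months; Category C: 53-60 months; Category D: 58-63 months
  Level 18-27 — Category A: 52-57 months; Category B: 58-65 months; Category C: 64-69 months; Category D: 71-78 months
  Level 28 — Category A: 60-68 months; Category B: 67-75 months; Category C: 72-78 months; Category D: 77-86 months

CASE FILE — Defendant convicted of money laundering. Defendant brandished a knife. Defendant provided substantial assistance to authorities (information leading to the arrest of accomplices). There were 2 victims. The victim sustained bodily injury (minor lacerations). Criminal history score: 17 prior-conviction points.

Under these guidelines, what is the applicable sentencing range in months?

77-86 months

Base offense level for money laundering: 24.
§1 applies: 24 + 4 = 28.
§2 does not apply.
§4 does not apply.
§5 applies: 28 − 3 = 25.
§8 applies (level before this adjustment is 25 ≥ 15, so +3): 25 + 3 = 28.
Final offense level: 28.
Criminal history: 17 prior points → Category D (14+).
Level 28 falls in the 28 band.
Grid: Level 28 × Category D = 77-86 months.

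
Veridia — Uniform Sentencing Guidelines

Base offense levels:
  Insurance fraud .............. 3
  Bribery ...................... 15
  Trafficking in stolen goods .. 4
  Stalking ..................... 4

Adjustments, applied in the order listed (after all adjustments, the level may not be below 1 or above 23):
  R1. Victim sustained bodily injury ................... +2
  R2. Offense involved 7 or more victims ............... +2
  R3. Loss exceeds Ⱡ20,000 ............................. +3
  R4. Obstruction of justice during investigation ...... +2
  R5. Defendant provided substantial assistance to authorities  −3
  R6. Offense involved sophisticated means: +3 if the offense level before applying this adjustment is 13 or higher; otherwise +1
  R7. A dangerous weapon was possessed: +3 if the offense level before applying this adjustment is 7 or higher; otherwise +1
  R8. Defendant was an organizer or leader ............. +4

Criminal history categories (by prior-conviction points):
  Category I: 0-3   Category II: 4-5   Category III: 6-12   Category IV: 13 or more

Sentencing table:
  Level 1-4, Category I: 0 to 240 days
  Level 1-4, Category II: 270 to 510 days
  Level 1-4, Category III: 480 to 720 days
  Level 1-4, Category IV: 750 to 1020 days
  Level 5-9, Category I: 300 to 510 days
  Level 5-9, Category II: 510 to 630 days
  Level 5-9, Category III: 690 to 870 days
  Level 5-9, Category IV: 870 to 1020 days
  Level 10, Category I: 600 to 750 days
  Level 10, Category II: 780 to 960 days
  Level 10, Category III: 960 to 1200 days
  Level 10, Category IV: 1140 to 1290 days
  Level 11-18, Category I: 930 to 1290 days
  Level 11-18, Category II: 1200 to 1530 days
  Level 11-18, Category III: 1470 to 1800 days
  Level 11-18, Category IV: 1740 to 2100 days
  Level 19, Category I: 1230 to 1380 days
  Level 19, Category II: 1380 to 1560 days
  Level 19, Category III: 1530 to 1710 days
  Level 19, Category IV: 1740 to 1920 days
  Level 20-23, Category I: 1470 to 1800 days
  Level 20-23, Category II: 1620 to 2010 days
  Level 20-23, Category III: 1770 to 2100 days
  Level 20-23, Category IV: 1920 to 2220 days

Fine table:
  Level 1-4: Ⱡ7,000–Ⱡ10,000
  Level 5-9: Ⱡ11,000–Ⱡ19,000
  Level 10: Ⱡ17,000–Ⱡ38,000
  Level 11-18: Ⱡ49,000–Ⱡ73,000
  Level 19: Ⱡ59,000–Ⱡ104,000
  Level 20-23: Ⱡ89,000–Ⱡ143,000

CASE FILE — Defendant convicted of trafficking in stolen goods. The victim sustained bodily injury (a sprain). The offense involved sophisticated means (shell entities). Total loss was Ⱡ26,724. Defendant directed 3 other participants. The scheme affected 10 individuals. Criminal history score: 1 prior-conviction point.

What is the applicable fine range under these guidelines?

Base offense level for trafficking in stolen goods: 4.
R1 applies: 4 + 2 = 6.
R2 applies: 6 + 2 = 8.
R3 applies: 8 + 3 = 11.
R6 applies (level before this adjustment is 11 < 13, so +1): 11 + 1 = 12.
R8 applies: 12 + 4 = 16.
Final offense level: 16.
Level 16 falls in the 11-18 band.
Fine table: Level 11-18 → Ⱡ49,000–Ⱡ73,000.

Ⱡ49,000–Ⱡ73,000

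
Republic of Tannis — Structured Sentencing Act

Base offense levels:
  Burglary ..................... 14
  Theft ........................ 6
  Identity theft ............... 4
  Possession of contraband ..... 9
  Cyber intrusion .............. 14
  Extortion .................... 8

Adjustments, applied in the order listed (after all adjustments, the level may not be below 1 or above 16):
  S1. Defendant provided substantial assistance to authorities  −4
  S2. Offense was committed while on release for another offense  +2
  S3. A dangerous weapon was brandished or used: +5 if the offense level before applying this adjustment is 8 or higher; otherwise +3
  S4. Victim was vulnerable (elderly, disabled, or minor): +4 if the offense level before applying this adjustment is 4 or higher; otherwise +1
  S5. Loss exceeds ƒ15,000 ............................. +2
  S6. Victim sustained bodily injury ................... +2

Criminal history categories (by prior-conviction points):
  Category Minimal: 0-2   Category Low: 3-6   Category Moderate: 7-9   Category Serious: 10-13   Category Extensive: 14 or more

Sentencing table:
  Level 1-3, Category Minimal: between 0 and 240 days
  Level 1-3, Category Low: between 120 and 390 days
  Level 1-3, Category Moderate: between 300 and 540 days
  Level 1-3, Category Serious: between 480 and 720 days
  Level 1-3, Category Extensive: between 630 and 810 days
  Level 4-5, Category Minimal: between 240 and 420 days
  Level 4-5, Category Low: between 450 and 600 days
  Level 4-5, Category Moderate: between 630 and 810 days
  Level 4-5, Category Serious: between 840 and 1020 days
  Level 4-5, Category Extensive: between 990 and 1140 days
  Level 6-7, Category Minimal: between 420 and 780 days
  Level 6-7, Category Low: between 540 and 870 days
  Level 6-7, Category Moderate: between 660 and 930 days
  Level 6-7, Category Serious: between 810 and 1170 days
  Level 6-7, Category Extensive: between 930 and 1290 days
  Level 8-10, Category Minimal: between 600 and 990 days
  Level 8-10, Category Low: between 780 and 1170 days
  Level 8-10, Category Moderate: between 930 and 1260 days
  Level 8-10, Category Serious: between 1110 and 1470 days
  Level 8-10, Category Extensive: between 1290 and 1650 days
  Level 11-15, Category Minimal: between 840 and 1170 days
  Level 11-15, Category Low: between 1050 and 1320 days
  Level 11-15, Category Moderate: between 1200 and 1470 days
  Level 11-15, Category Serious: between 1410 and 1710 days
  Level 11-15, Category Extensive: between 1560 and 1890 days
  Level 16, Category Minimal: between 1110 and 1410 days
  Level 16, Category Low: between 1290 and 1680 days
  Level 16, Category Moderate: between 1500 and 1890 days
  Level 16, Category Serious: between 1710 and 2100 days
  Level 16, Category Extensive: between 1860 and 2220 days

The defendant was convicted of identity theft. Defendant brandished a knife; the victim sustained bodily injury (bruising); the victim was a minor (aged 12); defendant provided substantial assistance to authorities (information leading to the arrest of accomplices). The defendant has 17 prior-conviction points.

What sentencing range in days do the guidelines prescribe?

Base offense level for identity theft: 4.
S1 applies: 4 − 4 = 0.
S2 does not apply.
S3 applies (level before this adjustment is 0 < 8, so +3): 0 + 3 = 3.
S4 applies (level before this adjustment is 3 < 4, so +1): 3 + 1 = 4.
S5 does not apply.
S6 applies: 4 + 2 = 6.
Final offense level: 6.
Criminal history: 17 prior points → Category Extensive (14+).
Level 6 falls in the 6-7 band.
Grid: Level 6-7 × Category Extensive = 930-1290 days.

930-1290 days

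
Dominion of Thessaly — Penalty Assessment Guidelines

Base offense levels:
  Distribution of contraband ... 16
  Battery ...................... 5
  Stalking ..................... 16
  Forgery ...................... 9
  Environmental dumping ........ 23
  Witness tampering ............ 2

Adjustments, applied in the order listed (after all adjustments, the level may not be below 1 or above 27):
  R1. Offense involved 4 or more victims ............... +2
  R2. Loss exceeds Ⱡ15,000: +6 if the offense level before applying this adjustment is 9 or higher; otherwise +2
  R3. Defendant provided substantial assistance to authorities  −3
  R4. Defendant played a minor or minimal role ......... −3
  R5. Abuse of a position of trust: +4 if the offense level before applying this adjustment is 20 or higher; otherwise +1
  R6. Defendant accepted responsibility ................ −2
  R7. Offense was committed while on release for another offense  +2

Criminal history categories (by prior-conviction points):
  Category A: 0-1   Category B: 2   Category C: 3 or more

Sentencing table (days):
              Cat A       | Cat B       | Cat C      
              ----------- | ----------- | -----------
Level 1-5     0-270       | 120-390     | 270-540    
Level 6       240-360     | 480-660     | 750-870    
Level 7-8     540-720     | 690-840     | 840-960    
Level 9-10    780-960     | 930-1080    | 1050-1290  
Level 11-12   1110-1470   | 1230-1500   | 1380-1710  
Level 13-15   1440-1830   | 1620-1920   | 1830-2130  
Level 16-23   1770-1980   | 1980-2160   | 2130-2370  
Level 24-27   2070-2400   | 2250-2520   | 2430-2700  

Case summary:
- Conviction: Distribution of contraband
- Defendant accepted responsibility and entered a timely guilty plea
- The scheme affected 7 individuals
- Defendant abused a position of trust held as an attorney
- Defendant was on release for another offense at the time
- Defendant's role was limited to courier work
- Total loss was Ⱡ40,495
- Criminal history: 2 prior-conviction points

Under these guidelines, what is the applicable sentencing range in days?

Base offense level for distribution of contraband: 16.
R1 applies: 16 + 2 = 18.
R2 applies (level before this adjustment is 18 ≥ 9, so +6): 18 + 6 = 24.
R4 applies: 24 − 3 = 21.
R5 applies (level before this adjustment is 21 ≥ 20, so +4): 21 + 4 = 25.
R6 applies: 25 − 2 = 23.
R7 applies: 23 + 2 = 25.
Final offense level: 25.
Criminal history: 2 prior points → Category B (2).
Level 25 falls in the 24-27 band.
Grid: Level 24-27 × Category B = 2250-2520 days.

2250-2520 days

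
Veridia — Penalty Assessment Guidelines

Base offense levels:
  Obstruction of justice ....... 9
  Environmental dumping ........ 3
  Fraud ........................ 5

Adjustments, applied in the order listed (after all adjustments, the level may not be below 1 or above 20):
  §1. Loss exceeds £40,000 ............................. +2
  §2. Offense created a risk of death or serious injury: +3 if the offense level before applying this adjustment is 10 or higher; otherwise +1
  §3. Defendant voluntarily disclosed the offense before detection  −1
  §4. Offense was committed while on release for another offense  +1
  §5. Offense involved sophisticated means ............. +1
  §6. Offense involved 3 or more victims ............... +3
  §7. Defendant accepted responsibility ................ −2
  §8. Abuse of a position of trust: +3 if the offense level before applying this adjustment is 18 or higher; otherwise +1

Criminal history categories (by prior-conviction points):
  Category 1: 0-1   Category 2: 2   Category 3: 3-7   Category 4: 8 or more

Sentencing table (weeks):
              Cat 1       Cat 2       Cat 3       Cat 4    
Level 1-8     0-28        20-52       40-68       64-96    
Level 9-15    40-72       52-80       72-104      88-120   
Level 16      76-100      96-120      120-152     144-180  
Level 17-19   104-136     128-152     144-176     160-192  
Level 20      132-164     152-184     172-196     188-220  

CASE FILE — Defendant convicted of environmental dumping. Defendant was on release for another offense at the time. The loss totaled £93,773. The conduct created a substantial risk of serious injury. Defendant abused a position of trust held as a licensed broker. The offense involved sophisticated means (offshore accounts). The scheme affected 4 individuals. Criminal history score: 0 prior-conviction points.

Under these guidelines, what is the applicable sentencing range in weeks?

Base offense level for environmental dumping: 3.
§1 applies: 3 + 2 = 5.
§2 applies (level before this adjustment is 5 < 10, so +1): 5 + 1 = 6.
§3 does not apply.
§4 applies: 6 + 1 = 7.
§5 applies: 7 + 1 = 8.
§6 applies: 8 + 3 = 11.
§7 does not apply.
§8 applies (level before this adjustment is 11 < 18, so +1): 11 + 1 = 12.
Final offense level: 12.
Criminal history: 0 prior points → Category 1 (0-1).
Level 12 falls in the 9-15 band.
Grid: Level 9-15 × Category 1 = 40-72 weeks.

40-72 weeks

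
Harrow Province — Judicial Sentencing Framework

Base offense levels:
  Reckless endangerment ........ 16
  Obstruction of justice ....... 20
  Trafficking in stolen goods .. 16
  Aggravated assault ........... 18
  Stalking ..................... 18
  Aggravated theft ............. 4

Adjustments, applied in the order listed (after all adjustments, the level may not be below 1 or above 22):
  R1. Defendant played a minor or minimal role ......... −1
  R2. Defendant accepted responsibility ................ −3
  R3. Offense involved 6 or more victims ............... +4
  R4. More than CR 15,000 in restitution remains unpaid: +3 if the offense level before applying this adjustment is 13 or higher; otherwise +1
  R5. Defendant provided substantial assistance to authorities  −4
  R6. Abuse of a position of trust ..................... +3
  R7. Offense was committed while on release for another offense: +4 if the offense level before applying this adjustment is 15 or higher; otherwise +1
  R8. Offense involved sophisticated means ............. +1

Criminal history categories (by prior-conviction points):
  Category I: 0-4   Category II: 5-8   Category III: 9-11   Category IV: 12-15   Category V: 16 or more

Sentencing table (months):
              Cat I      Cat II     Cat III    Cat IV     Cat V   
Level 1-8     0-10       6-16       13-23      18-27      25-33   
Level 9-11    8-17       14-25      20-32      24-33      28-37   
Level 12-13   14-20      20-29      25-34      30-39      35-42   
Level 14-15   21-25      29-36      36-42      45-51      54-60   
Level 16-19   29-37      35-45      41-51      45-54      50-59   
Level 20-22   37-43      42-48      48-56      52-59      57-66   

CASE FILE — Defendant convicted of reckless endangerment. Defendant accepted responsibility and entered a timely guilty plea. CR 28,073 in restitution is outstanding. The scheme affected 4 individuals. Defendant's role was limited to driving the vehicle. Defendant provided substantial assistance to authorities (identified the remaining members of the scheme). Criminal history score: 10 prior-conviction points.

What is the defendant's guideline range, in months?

Base offense level for reckless endangerment: 16.
R1 applies: 16 − 1 = 15.
R2 applies: 15 − 3 = 12.
R3 does not apply.
R4 applies (level before this adjustment is 12 < 13, so +1): 12 + 1 = 13.
R5 applies: 13 − 4 = 9.
R6 does not apply.
Final offense level: 9.
Criminal history: 10 prior points → Category III (9-11).
Level 9 falls in the 9-11 band.
Grid: Level 9-11 × Category III = 20-32 months.

20-32 months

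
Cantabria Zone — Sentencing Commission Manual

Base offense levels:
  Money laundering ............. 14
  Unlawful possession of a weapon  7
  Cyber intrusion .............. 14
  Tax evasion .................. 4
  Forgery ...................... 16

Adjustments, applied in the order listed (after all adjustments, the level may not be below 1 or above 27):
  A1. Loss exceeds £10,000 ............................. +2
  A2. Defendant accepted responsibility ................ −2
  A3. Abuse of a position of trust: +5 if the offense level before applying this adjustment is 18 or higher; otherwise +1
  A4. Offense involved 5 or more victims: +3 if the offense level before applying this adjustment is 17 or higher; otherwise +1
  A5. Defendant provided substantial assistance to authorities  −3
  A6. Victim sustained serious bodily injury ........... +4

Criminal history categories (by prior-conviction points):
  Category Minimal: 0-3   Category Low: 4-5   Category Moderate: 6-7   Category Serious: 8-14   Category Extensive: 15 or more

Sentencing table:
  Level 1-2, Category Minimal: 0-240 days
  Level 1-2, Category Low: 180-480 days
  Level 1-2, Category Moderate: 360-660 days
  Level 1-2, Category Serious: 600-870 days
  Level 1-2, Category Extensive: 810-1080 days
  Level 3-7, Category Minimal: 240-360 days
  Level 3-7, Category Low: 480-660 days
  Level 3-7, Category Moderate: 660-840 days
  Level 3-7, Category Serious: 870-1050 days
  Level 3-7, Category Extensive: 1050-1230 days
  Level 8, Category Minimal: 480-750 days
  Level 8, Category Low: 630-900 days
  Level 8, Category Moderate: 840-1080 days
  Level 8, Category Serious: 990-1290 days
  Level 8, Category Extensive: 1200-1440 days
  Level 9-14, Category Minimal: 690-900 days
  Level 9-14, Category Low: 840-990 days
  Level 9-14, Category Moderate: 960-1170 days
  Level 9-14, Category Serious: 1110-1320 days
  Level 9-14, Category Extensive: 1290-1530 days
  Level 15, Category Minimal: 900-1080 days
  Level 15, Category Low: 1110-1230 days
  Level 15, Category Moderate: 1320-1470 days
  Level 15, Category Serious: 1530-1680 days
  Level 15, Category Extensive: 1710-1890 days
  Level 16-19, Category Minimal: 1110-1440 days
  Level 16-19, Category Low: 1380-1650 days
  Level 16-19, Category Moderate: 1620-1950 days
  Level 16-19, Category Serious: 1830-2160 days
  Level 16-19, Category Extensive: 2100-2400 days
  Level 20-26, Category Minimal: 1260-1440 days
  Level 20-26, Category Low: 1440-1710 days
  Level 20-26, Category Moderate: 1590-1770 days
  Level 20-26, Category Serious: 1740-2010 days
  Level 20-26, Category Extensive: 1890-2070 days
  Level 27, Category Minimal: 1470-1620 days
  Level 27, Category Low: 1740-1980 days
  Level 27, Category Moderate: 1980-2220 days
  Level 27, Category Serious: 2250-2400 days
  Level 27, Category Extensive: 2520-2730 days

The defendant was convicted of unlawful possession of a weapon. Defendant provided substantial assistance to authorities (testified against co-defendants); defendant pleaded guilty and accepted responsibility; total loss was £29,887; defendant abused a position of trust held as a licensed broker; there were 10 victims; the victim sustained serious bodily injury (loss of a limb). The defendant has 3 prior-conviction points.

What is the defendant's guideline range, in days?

690-900 days

Base offense level for unlawful possession of a weapon: 7.
A1 applies: 7 + 2 = 9.
A2 applies: 9 − 2 = 7.
A3 applies (level before this adjustment is 7 < 18, so +1): 7 + 1 = 8.
A4 applies (level before this adjustment is 8 < 17, so +1): 8 + 1 = 9.
A5 applies: 9 − 3 = 6.
A6 applies: 6 + 4 = 10.
Final offense level: 10.
Criminal history: 3 prior points → Category Minimal (0-3).
Level 10 falls in the 9-14 band.
Grid: Level 9-14 × Category Minimal = 690-900 days.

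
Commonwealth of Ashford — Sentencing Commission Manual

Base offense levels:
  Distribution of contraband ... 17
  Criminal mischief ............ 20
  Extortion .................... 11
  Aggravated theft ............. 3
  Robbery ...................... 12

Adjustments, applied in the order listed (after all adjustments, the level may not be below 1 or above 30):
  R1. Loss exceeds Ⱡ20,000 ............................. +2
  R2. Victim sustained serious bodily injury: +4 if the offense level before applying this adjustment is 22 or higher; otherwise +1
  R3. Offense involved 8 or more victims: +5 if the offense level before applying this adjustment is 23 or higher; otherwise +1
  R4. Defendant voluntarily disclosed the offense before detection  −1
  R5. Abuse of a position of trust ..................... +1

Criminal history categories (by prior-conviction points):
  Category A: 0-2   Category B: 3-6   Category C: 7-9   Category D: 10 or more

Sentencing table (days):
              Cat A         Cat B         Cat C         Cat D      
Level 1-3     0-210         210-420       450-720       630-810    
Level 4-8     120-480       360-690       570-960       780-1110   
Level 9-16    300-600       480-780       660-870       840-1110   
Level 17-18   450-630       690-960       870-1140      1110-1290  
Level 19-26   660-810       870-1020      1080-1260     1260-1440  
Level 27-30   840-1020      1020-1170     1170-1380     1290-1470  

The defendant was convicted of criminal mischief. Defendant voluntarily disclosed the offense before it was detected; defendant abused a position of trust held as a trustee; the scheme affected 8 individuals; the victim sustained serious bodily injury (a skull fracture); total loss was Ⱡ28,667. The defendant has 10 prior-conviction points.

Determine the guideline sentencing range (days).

Base offense level for criminal mischief: 20.
R1 applies: 20 + 2 = 22.
R2 applies (level before this adjustment is 22 ≥ 22, so +4): 22 + 4 = 26.
R3 applies (level before this adjustment is 26 ≥ 23, so +5): 26 + 5 = 31.
R4 applies: 31 − 1 = 30.
R5 applies: 30 + 1 = 31.
Level 31 exceeds the maximum of 30; capped at 30.
Final offense level: 30.
Criminal history: 10 prior points → Category D (10+).
Level 30 falls in the 27-30 band.
Grid: Level 27-30 × Category D = 1290-1470 days.

1290-1470 days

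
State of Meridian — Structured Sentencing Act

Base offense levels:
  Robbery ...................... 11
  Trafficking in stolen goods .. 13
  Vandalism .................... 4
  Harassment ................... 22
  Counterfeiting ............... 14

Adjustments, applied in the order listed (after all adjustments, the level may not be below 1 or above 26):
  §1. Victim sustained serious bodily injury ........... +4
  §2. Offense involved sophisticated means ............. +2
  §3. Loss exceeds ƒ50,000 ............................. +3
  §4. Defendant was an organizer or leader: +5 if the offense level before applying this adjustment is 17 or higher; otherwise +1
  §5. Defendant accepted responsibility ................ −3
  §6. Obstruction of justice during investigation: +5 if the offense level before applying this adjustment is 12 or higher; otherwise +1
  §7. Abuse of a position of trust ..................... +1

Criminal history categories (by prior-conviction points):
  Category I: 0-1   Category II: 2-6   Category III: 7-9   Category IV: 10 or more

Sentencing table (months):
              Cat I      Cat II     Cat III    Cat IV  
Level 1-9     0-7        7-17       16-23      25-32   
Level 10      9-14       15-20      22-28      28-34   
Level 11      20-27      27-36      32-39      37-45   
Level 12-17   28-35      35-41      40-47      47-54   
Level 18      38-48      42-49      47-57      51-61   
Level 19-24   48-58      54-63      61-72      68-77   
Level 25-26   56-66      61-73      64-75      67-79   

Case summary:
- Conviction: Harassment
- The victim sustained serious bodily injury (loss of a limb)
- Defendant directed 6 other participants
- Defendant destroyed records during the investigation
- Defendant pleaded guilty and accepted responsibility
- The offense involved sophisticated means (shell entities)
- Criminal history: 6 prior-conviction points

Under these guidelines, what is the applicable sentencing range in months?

61-73 months

Base offense level for harassment: 22.
§1 applies: 22 + 4 = 26.
§2 applies: 26 + 2 = 28.
§4 applies (level before this adjustment is 28 ≥ 17, so +5): 28 + 5 = 33.
§5 applies: 33 − 3 = 30.
§6 applies (level before this adjustment is 30 ≥ 12, so +5): 30 + 5 = 35.
§7 does not apply.
Level 35 exceeds the maximum of 26; capped at 26.
Final offense level: 26.
Criminal history: 6 prior points → Category II (2-6).
Level 26 falls in the 25-26 band.
Grid: Level 25-26 × Category II = 61-73 months.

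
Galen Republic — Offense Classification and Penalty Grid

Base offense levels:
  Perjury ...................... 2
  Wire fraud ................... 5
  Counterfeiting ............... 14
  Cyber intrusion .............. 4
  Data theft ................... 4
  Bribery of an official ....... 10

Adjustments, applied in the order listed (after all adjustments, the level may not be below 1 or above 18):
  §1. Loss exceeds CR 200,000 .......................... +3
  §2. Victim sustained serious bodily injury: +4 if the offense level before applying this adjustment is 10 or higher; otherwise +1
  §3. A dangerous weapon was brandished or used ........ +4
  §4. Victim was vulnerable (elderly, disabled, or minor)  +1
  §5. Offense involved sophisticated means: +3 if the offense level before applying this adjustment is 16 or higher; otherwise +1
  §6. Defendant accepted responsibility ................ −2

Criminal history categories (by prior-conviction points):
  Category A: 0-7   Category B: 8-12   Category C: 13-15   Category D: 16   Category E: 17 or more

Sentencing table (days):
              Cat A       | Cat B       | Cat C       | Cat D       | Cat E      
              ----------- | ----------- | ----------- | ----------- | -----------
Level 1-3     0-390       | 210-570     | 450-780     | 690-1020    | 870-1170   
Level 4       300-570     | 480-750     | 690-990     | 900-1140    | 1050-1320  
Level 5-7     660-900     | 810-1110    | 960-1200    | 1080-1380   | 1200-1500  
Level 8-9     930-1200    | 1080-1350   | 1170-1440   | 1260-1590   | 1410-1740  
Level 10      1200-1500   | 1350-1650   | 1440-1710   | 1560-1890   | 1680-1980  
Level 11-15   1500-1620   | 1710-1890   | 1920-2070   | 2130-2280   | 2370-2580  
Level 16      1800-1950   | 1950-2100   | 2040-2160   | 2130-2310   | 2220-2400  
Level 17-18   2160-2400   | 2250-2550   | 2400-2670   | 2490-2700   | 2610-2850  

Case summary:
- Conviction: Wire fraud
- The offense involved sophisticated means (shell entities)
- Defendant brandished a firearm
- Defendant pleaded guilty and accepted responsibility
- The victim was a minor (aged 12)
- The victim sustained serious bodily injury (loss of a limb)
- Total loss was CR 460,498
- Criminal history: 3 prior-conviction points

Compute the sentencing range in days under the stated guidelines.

Base offense level for wire fraud: 5.
§1 applies: 5 + 3 = 8.
§2 applies (level before this adjustment is 8 < 10, so +1): 8 + 1 = 9.
§3 applies: 9 + 4 = 13.
§4 applies: 13 + 1 = 14.
§5 applies (level before this adjustment is 14 < 16, so +1): 14 + 1 = 15.
§6 applies: 15 − 2 = 13.
Final offense level: 13.
Criminal history: 3 prior points → Category A (0-7).
Level 13 falls in the 11-15 band.
Grid: Level 11-15 × Category A = 1500-1620 days.

1500-1620 days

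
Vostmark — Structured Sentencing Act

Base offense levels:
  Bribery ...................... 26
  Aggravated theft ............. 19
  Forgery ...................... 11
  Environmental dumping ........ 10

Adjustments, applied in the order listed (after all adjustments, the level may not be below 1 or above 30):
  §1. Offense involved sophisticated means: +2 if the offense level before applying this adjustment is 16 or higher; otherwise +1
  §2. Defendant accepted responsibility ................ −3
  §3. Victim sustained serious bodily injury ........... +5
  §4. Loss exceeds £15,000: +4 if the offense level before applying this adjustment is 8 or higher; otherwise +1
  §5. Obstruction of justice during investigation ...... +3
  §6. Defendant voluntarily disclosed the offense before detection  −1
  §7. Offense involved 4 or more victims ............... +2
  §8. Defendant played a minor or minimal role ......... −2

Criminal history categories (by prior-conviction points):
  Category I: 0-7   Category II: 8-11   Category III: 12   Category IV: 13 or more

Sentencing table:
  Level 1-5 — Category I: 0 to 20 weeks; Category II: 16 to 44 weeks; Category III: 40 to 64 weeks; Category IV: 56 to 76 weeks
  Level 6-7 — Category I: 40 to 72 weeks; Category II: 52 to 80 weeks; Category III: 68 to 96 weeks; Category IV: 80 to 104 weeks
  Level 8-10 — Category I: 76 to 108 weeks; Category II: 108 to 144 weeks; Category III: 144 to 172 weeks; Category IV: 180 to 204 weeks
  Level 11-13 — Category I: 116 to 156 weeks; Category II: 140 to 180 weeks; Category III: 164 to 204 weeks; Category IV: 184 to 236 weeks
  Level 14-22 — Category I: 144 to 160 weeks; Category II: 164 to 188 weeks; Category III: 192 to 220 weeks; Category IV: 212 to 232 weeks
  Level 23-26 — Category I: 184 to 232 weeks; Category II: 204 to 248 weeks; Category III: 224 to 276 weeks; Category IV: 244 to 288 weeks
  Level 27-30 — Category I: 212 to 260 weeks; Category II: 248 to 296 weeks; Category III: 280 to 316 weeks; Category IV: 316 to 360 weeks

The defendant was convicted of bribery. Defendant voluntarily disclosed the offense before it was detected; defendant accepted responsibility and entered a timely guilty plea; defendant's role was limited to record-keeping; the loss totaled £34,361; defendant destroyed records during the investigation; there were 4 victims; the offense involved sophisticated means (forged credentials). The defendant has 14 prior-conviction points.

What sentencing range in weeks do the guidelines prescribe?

316-360 weeks

Base offense level for bribery: 26.
§1 applies (level before this adjustment is 26 ≥ 16, so +2): 26 + 2 = 28.
§2 applies: 28 − 3 = 25.
§4 applies (level before this adjustment is 25 ≥ 8, so +4): 25 + 4 = 29.
§5 applies: 29 + 3 = 32.
§6 applies: 32 − 1 = 31.
§7 applies: 31 + 2 = 33.
§8 applies: 33 − 2 = 31.
Level 31 exceeds the maximum of 30; capped at 30.
Final offense level: 30.
Criminal history: 14 prior points → Category IV (13+).
Level 30 falls in the 27-30 band.
Grid: Level 27-30 × Category IV = 316-360 weeks.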